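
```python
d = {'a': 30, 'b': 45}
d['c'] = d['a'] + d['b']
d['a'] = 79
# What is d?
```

After line 1: d = {'a': 30, 'b': 45}
After line 2 (d['c'] = 30 + 45): d = {'a': 30, 'b': 45, 'c': 75}
After line 3: d = {'a': 79, 'b': 45, 'c': 75}

{'a': 79, 'b': 45, 'c': 75}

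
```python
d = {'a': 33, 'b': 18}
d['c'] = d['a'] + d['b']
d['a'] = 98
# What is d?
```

After line 1: d = {'a': 33, 'b': 18}
After line 2 (d['c'] = 33 + 18): d = {'a': 33, 'b': 18, 'c': 51}
After line 3: d = {'a': 98, 'b': 18, 'c': 51}

{'a': 98, 'b': 18, 'c': 51}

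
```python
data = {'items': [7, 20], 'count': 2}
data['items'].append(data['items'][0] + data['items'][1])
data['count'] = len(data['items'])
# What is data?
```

After line 1: data = {'items': [7, 20], 'count': 2}
After line 2 (append 7 + 20 = 27): data = {'items': [7, 20, 27], 'count': 2}
After line 3 (count = len(items) = 3): data = {'items': [7, 20, 27], 'count': 3}

{'items': [7, 20, 27], 'count': 3}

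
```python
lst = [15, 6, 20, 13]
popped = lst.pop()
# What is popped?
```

13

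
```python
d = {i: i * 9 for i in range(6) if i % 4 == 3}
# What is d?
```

{3: 27}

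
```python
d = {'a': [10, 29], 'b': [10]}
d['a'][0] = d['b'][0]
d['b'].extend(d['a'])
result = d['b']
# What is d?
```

After line 1: d = {'a': [10, 29], 'b': [10]}
After line 2 (a[0] = b[0] = 10): d = {'a': [10, 29], 'b': [10]}
After line 3 (b.extend(a) appends [10, 29]): d = {'a': [10, 29], 'b': [10, 10, 29]}
After line 4: result = d['b'] = [10, 10, 29]

{'a': [10, 29], 'b': [10, 10, 29]}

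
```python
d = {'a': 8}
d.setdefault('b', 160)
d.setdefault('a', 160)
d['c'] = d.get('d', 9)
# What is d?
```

After line 1: d = {'a': 8}
After line 2 (setdefault adds 'b'=160): d = {'a': 8, 'b': 160}
After line 3 (setdefault 'a' no-op, already exists): d = {'a': 8, 'b': 160}
After line 4 (get('d', 9) returns default since 'd' not in d): d = {'a': 8, 'b': 160, 'c': 9}

{'a': 8, 'b': 160, 'c': 9}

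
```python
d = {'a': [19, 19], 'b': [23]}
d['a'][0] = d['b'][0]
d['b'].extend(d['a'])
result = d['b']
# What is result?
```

After line 1: d = {'a': [19, 19], 'b': [23]}
After line 2 (a[0] = b[0] = 23): d = {'a': [23, 19], 'b': [23]}
After line 3 (b.extend(a) appends [23, 19]): d = {'a': [23, 19], 'b': [23, 23, 19]}
After line 4: result = d['b'] = [23, 23, 19]

[23, 23, 19]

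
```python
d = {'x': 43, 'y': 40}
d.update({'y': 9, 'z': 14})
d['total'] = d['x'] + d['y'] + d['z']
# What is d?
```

After line 1: d = {'x': 43, 'y': 40}
After line 2 (y overwritten, z added): d = {'x': 43, 'y': 9, 'z': 14}
After line 3 (total = 43 + 9 + 14 = 66): d = {'x': 43, 'y': 9, 'z': 14, 'total': 66}

{'x': 43, 'y': 9, 'z': 14, 'total': 66}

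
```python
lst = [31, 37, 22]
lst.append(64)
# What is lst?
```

[31, 37, 22, 64]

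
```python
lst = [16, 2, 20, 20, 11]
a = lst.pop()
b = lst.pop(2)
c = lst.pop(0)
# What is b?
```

After line 1: lst = [16, 2, 20, 20, 11]
After line 2 (pop() -> a = 11): lst = [16, 2, 20, 20]
After line 3 (pop(2) -> b = 20): lst = [16, 2, 20]
After line 4 (pop(0) -> c = 16): lst = [2, 20]

20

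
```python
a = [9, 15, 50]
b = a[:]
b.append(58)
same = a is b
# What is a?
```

After line 1: a = [9, 15, 50]
After line 2 (b = a[:] is a shallow copy, new object): a = [9, 15, 50], b = [9, 15, 50]
After line 3 (append only mutates b): a = [9, 15, 50], b = [9, 15, 50, 58]
After line 4 (same = a is b; different objects -> False): same = False

[9, 15, 50]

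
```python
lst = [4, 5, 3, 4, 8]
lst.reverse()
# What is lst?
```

[8, 4, 3, 5, 4]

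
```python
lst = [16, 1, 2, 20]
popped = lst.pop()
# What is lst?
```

[16, 1, 2]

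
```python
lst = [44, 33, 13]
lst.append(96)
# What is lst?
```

[44, 33, 13, 96]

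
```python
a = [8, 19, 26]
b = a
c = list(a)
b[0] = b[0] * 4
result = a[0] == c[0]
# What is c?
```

After line 1: a = [8, 19, 26]
After line 2 (b = a, alias): a = [8, 19, 26], b = [8, 19, 26]
After line 3 (c = list(a) is a copy, new object): c = [8, 19, 26]
After line 4 (b[0] = 8 * 4 = 32; mutates shared a/b): a = b = [32, 19, 26], c = [8, 19, 26]
After line 5 (a[0] = 32, c[0] = 8; result = False)

[8, 19, 26]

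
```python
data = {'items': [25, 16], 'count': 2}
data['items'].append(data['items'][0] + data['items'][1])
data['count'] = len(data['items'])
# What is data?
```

After line 1: data = {'items': [25, 16], 'count': 2}
After line 2 (append 25 + 16 = 41): data = {'items': [25, 16, 41], 'count': 2}
After line 3 (count = len(items) = 3): data = {'items': [25, 16, 41], 'count': 3}

{'items': [25, 16, 41], 'count': 3}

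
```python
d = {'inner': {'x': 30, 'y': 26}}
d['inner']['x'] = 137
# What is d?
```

After line 1: d = {'inner': {'x': 30, 'y': 26}}
After line 2 (inner x overwritten): d = {'inner': {'x': 137, 'y': 26}}

{'inner': {'x': 137, 'y': 26}}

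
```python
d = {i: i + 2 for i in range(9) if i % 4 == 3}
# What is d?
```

{3: 5, 7: 9}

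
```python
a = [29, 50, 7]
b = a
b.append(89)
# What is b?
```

After line 1: a = [29, 50, 7]
After line 2 (b = a is an alias, same object): a = [29, 50, 7], b = [29, 50, 7]
After line 3 (b.append mutates the shared list): a = [29, 50, 7, 89], b = [29, 50, 7, 89]

[29, 50, 7, 89]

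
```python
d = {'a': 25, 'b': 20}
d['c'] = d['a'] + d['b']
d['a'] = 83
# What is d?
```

After line 1: d = {'a': 25, 'b': 20}
After line 2 (d['c'] = 25 + 20): d = {'a': 25, 'b': 20, 'c': 45}
After line 3: d = {'a': 83, 'b': 20, 'c': 45}

{'a': 83, 'b': 20, 'c': 45}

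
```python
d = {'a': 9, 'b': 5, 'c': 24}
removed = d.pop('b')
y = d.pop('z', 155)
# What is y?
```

After line 1: d = {'a': 9, 'b': 5, 'c': 24}
After line 2 (pop 'b' returns 5): d = {'a': 9, 'c': 24}, removed = 5
After line 3 (pop 'z' missing, returns default 155): d = {'a': 9, 'c': 24}, y = 155

155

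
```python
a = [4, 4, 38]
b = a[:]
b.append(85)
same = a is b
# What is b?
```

After line 1: a = [4, 4, 38]
After line 2 (b = a[:] is a shallow copy, new object): a = [4, 4, 38], b = [4, 4, 38]
After line 3 (append only mutates b): a = [4, 4, 38], b = [4, 4, 38, 85]
After line 4 (same = a is b; different objects -> False): same = False

[4, 4, 38, 85]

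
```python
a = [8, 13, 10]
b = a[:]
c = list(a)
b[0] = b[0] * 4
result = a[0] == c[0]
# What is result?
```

After line 1: a = [8, 13, 10]
After line 2 (b = a[:], copy): a = [8, 13, 10], b = [8, 13, 10]
After line 3 (c = list(a) is a copy, new object): c = [8, 13, 10]
After line 4 (b[0] = 8 * 4 = 32; only b mutates (copy)): a = [8, 13, 10], b = [32, 13, 10], c = [8, 13, 10]
After line 5 (a[0] = 8, c[0] = 8; result = True)

True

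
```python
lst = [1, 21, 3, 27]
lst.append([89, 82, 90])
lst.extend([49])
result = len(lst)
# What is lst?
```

After line 1: lst = [1, 21, 3, 27]
After line 2 (append adds [89, 82, 90] as single element): lst = [1, 21, 3, 27, [89, 82, 90]]
After line 3 (extend unpacks [49], adds 49): lst = [1, 21, 3, 27, [89, 82, 90], 49]
After line 4: result = len(lst) = 6

[1, 21, 3, 27, [89, 82, 90], 49]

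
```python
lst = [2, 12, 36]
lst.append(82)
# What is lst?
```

[2, 12, 36, 82]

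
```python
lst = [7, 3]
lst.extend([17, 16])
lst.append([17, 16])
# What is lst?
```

After line 1: lst = [7, 3]
After line 2 (extend unpacks [17, 16]): lst = [7, 3, 17, 16]
After line 3 (append adds [17, 16] as single element): lst = [7, 3, 17, 16, [17, 16]]

[7, 3, 17, 16, [17, 16]]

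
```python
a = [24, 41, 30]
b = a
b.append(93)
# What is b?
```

After line 1: a = [24, 41, 30]
After line 2 (b = a is an alias, same object): a = [24, 41, 30], b = [24, 41, 30]
After line 3 (b.append mutates the shared list): a = [24, 41, 30, 93], b = [24, 41, 30, 93]

[24, 41, 30, 93]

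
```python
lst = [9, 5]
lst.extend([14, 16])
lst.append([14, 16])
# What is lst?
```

After line 1: lst = [9, 5]
After line 2 (extend unpacks [14, 16]): lst = [9, 5, 14, 16]
After line 3 (append adds [14, 16] as single element): lst = [9, 5, 14, 16, [14, 16]]

[9, 5, 14, 16, [14, 16]]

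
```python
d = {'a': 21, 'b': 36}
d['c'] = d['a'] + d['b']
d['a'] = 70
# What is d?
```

After line 1: d = {'a': 21, 'b': 36}
After line 2 (d['c'] = 21 + 36): d = {'a': 21, 'b': 36, 'c': 57}
After line 3: d = {'a': 70, 'b': 36, 'c': 57}

{'a': 70, 'b': 36, 'c': 57}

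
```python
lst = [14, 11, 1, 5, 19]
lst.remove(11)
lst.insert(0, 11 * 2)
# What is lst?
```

After line 1: lst = [14, 11, 1, 5, 19]
After line 2 (remove first 11): lst = [14, 1, 5, 19]
After line 3 (insert 22 at index 0): lst = [22, 14, 1, 5, 19]

[22, 14, 1, 5, 19]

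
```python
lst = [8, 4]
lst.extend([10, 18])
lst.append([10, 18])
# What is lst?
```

After line 1: lst = [8, 4]
After line 2 (extend unpacks [10, 18]): lst = [8, 4, 10, 18]
After line 3 (append adds [10, 18] as single element): lst = [8, 4, 10, 18, [10, 18]]

[8, 4, 10, 18, [10, 18]]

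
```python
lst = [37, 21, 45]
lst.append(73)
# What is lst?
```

[37, 21, 45, 73]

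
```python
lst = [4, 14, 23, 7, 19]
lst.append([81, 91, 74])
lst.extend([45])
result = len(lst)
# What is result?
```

After line 1: lst = [4, 14, 23, 7, 19]
After line 2 (append adds [81, 91, 74] as single element): lst = [4, 14, 23, 7, 19, [81, 91, 74]]
After line 3 (extend unpacks [45], adds 45): lst = [4, 14, 23, 7, 19, [81, 91, 74], 45]
After line 4: result = len(lst) = 7

7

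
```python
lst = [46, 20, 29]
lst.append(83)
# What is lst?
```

[46, 20, 29, 83]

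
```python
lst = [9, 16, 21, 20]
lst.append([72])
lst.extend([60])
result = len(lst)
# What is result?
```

After line 1: lst = [9, 16, 21, 20]
After line 2 (append adds [72] as single element): lst = [9, 16, 21, 20, [72]]
After line 3 (extend unpacks [60], adds 60): lst = [9, 16, 21, 20, [72], 60]
After line 4: result = len(lst) = 6

6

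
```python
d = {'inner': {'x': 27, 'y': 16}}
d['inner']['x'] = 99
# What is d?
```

After line 1: d = {'inner': {'x': 27, 'y': 16}}
After line 2 (inner x overwritten): d = {'inner': {'x': 99, 'y': 16}}

{'inner': {'x': 99, 'y': 16}}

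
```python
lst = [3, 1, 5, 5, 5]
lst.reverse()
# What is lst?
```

[5, 5, 5, 1, 3]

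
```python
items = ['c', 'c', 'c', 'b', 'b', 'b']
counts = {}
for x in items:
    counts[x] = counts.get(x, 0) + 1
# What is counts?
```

Initial: counts = {}, items = ['c', 'c', 'c', 'b', 'b', 'b']
See 'c': counts = {'c': 1}
See 'c': counts = {'c': 2}
See 'c': counts = {'c': 3}
See 'b': counts = {'c': 3, 'b': 1}
See 'b': counts = {'c': 3, 'b': 2}
See 'b': counts = {'c': 3, 'b': 3}

{'c': 3, 'b': 3}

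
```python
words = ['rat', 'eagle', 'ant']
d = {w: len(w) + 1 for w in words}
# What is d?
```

{'rat': 4, 'eagle': 6, 'ant': 4}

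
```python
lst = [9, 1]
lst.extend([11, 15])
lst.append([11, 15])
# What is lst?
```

After line 1: lst = [9, 1]
After line 2 (extend unpacks [11, 15]): lst = [9, 1, 11, 15]
After line 3 (append adds [11, 15] as single element): lst = [9, 1, 11, 15, [11, 15]]

[9, 1, 11, 15, [11, 15]]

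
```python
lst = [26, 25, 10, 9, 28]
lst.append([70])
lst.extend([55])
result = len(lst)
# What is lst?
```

After line 1: lst = [26, 25, 10, 9, 28]
After line 2 (append adds [70] as single element): lst = [26, 25, 10, 9, 28, [70]]
After line 3 (extend unpacks [55], adds 55): lst = [26, 25, 10, 9, 28, [70], 55]
After line 4: result = len(lst) = 7

[26, 25, 10, 9, 28, [70], 55]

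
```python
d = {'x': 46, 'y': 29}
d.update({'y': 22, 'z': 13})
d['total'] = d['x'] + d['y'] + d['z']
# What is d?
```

After line 1: d = {'x': 46, 'y': 29}
After line 2 (y overwritten, z added): d = {'x': 46, 'y': 22, 'z': 13}
After line 3 (total = 46 + 22 + 13 = 81): d = {'x': 46, 'y': 22, 'z': 13, 'total': 81}

{'x': 46, 'y': 22, 'z': 13, 'total': 81}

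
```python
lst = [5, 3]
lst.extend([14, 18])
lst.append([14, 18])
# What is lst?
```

After line 1: lst = [5, 3]
After line 2 (extend unpacks [14, 18]): lst = [5, 3, 14, 18]
After line 3 (append adds [14, 18] as single element): lst = [5, 3, 14, 18, [14, 18]]

[5, 3, 14, 18, [14, 18]]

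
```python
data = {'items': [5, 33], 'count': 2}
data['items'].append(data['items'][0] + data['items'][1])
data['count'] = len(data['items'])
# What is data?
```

After line 1: data = {'items': [5, 33], 'count': 2}
After line 2 (append 5 + 33 = 38): data = {'items': [5, 33, 38], 'count': 2}
After line 3 (count = len(items) = 3): data = {'items': [5, 33, 38], 'count': 3}

{'items': [5, 33, 38], 'count': 3}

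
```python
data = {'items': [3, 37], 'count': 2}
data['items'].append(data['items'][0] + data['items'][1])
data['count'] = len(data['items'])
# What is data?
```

After line 1: data = {'items': [3, 37], 'count': 2}
After line 2 (append 3 + 37 = 40): data = {'items': [3, 37, 40], 'count': 2}
After line 3 (count = len(items) = 3): data = {'items': [3, 37, 40], 'count': 3}

{'items': [3, 37, 40], 'count': 3}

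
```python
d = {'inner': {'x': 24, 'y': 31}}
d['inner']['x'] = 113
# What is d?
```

After line 1: d = {'inner': {'x': 24, 'y': 31}}
After line 2 (inner x overwritten): d = {'inner': {'x': 113, 'y': 31}}

{'inner': {'x': 113, 'y': 31}}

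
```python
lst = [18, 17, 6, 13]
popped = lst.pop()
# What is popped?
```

13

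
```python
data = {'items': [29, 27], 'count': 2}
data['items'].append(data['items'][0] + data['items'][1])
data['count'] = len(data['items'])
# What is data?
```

After line 1: data = {'items': [29, 27], 'count': 2}
After line 2 (append 29 + 27 = 56): data = {'items': [29, 27, 56], 'count': 2}
After line 3 (count = len(items) = 3): data = {'items': [29, 27, 56], 'count': 3}

{'items': [29, 27, 56], 'count': 3}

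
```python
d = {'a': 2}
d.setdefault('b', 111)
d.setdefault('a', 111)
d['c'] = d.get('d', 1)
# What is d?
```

After line 1: d = {'a': 2}
After line 2 (setdefault adds 'b'=111): d = {'a': 2, 'b': 111}
After line 3 (setdefault 'a' no-op, already exists): d = {'a': 2, 'b': 111}
After line 4 (get('d', 1) returns default since 'd' not in d): d = {'a': 2, 'b': 111, 'c': 1}

{'a': 2, 'b': 111, 'c': 1}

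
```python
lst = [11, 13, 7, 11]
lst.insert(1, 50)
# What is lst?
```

[11, 50, 13, 7, 11]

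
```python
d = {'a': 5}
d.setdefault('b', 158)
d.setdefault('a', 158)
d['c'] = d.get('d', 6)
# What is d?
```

After line 1: d = {'a': 5}
After line 2 (setdefault adds 'b'=158): d = {'a': 5, 'b': 158}
After line 3 (setdefault 'a' no-op, already exists): d = {'a': 5, 'b': 158}
After line 4 (get('d', 6) returns default since 'd' not in d): d = {'a': 5, 'b': 158, 'c': 6}

{'a': 5, 'b': 158, 'c': 6}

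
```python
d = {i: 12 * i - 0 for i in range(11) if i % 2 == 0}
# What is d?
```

{0: 0, 2: 24, 4: 48, 6: 72, 8: 96, 10: 120}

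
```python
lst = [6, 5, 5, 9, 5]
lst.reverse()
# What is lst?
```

[5, 9, 5, 5, 6]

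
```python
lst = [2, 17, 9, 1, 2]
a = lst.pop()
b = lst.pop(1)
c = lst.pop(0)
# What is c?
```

After line 1: lst = [2, 17, 9, 1, 2]
After line 2 (pop() -> a = 2): lst = [2, 17, 9, 1]
After line 3 (pop(1) -> b = 17): lst = [2, 9, 1]
After line 4 (pop(0) -> c = 2): lst = [9, 1]

2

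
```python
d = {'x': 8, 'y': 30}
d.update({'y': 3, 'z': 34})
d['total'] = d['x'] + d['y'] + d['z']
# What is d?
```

After line 1: d = {'x': 8, 'y': 30}
After line 2 (y overwritten, z added): d = {'x': 8, 'y': 3, 'z': 34}
After line 3 (total = 8 + 3 + 34 = 45): d = {'x': 8, 'y': 3, 'z': 34, 'total': 45}

{'x': 8, 'y': 3, 'z': 34, 'total': 45}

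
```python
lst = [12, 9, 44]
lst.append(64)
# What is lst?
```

[12, 9, 44, 64]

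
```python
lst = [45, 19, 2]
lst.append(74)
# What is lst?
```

[45, 19, 2, 74]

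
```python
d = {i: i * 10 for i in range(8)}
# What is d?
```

{0: 0, 1: 10, 2: 20, 3: 30, 4: 40, 5: 50, 6: 60, 7: 70}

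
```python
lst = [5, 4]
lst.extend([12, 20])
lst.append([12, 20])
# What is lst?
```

After line 1: lst = [5, 4]
After line 2 (extend unpacks [12, 20]): lst = [5, 4, 12, 20]
After line 3 (append adds [12, 20] as single element): lst = [5, 4, 12, 20, [12, 20]]

[5, 4, 12, 20, [12, 20]]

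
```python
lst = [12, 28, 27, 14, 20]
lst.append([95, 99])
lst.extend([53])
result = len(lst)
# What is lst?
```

After line 1: lst = [12, 28, 27, 14, 20]
After line 2 (append adds [95, 99] as single element): lst = [12, 28, 27, 14, 20, [95, 99]]
After line 3 (extend unpacks [53], adds 53): lst = [12, 28, 27, 14, 20, [95, 99], 53]
After line 4: result = len(lst) = 7

[12, 28, 27, 14, 20, [95, 99], 53]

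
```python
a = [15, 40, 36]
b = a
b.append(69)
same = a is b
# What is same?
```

After line 1: a = [15, 40, 36]
After line 2 (b = a is an alias, same object): a = [15, 40, 36], b = [15, 40, 36]
After line 3 (b.append mutates the shared list): a = [15, 40, 36, 69], b = [15, 40, 36, 69]
After line 4 (same = a is b; same object -> True): same = True

True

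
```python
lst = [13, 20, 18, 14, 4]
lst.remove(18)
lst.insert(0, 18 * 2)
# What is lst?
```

After line 1: lst = [13, 20, 18, 14, 4]
After line 2 (remove first 18): lst = [13, 20, 14, 4]
After line 3 (insert 36 at index 0): lst = [36, 13, 20, 14, 4]

[36, 13, 20, 14, 4]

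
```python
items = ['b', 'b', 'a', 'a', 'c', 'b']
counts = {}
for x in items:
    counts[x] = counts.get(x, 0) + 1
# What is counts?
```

Initial: counts = {}, items = ['b', 'b', 'a', 'a', 'c', 'b']
See 'b': counts = {'b': 1}
See 'b': counts = {'b': 2}
See 'a': counts = {'b': 2, 'a': 1}
See 'a': counts = {'b': 2, 'a': 2}
See 'c': counts = {'b': 2, 'a': 2, 'c': 1}
See 'b': counts = {'b': 3, 'a': 2, 'c': 1}

{'b': 3, 'a': 2, 'c': 1}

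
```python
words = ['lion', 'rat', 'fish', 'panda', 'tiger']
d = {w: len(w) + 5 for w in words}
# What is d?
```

{'lion': 9, 'rat': 8, 'fish': 9, 'panda': 10, 'tiger': 10}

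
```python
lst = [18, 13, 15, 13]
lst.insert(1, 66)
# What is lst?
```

[18, 66, 13, 15, 13]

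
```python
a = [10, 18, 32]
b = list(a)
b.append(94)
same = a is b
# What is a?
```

After line 1: a = [10, 18, 32]
After line 2 (b = list(a) is a shallow copy, new object): a = [10, 18, 32], b = [10, 18, 32]
After line 3 (append only mutates b): a = [10, 18, 32], b = [10, 18, 32, 94]
After line 4 (same = a is b; different objects -> False): same = False

[10, 18, 32]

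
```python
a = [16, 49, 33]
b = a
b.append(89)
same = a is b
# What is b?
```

After line 1: a = [16, 49, 33]
After line 2 (b = a is an alias, same object): a = [16, 49, 33], b = [16, 49, 33]
After line 3 (b.append mutates the shared list): a = [16, 49, 33, 89], b = [16, 49, 33, 89]
After line 4 (same = a is b; same object -> True): same = True

[16, 49, 33, 89]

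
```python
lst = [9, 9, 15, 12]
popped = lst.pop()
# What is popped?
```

12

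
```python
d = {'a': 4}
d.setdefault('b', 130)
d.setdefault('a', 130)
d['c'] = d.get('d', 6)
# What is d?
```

After line 1: d = {'a': 4}
After line 2 (setdefault adds 'b'=130): d = {'a': 4, 'b': 130}
After line 3 (setdefault 'a' no-op, already exists): d = {'a': 4, 'b': 130}
After line 4 (get('d', 6) returns default since 'd' not in d): d = {'a': 4, 'b': 130, 'c': 6}

{'a': 4, 'b': 130, 'c': 6}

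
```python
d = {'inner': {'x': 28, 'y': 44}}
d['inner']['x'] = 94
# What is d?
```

After line 1: d = {'inner': {'x': 28, 'y': 44}}
After line 2 (inner x overwritten): d = {'inner': {'x': 94, 'y': 44}}

{'inner': {'x': 94, 'y': 44}}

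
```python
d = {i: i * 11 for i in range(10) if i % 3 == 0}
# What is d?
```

{0: 0, 3: 33, 6: 66, 9: 99}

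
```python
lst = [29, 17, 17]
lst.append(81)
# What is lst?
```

[29, 17, 17, 81]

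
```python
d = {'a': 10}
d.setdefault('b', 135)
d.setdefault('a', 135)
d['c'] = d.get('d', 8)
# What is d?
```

After line 1: d = {'a': 10}
After line 2 (setdefault adds 'b'=135): d = {'a': 10, 'b': 135}
After line 3 (setdefault 'a' no-op, already exists): d = {'a': 10, 'b': 135}
After line 4 (get('d', 8) returns default since 'd' not in d): d = {'a': 10, 'b': 135, 'c': 8}

{'a': 10, 'b': 135, 'c': 8}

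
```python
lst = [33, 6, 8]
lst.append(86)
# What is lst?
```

[33, 6, 8, 86]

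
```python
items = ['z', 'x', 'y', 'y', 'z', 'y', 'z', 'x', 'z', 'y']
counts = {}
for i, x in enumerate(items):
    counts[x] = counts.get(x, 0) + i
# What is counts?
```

Initial: counts = {}, items = ['z', 'x', 'y', 'y', 'z', 'y', 'z', 'x', 'z', 'y']
i=0, x='z': counts = {'z': 0}
i=1, x='x': counts = {'z': 0, 'x': 1}
i=2, x='y': counts = {'z': 0, 'x': 1, 'y': 2}
i=3, x='y': counts = {'z': 0, 'x': 1, 'y': 5}
i=4, x='z': counts = {'z': 4, 'x': 1, 'y': 5}
i=5, x='y': counts = {'z': 4, 'x': 1, 'y': 10}
i=6, x='z': counts = {'z': 10, 'x': 1, 'y': 10}
i=7, x='x': counts = {'z': 10, 'x': 8, 'y': 10}
i=8, x='z': counts = {'z': 18, 'x': 8, 'y': 10}
i=9, x='y': counts = {'z': 18, 'x': 8, 'y': 19}

{'z': 18, 'x': 8, 'y': 19}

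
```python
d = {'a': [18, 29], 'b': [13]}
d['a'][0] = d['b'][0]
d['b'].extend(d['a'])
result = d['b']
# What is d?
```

After line 1: d = {'a': [18, 29], 'b': [13]}
After line 2 (a[0] = b[0] = 13): d = {'a': [13, 29], 'b': [13]}
After line 3 (b.extend(a) appends [13, 29]): d = {'a': [13, 29], 'b': [13, 13, 29]}
After line 4: result = d['b'] = [13, 13, 29]

{'a': [13, 29], 'b': [13, 13, 29]}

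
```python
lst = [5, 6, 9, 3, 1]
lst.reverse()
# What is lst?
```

[1, 3, 9, 6, 5]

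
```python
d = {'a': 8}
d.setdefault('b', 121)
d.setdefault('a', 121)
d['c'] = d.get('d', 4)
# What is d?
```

After line 1: d = {'a': 8}
After line 2 (setdefault adds 'b'=121): d = {'a': 8, 'b': 121}
After line 3 (setdefault 'a' no-op, already exists): d = {'a': 8, 'b': 121}
After line 4 (get('d', 4) returns default since 'd' not in d): d = {'a': 8, 'b': 121, 'c': 4}

{'a': 8, 'b': 121, 'c': 4}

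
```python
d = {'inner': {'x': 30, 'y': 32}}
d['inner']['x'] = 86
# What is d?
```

After line 1: d = {'inner': {'x': 30, 'y': 32}}
After line 2 (inner x overwritten): d = {'inner': {'x': 86, 'y': 32}}

{'inner': {'x': 86, 'y': 32}}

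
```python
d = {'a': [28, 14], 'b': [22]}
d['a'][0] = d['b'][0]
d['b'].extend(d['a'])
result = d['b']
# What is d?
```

After line 1: d = {'a': [28, 14], 'b': [22]}
After line 2 (a[0] = b[0] = 22): d = {'a': [22, 14], 'b': [22]}
After line 3 (b.extend(a) appends [22, 14]): d = {'a': [22, 14], 'b': [22, 22, 14]}
After line 4: result = d['b'] = [22, 22, 14]

{'a': [22, 14], 'b': [22, 22, 14]}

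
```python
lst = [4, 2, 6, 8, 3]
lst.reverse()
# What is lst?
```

[3, 8, 6, 2, 4]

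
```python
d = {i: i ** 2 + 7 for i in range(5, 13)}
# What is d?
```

{5: 32, 6: 43, 7: 56, 8: 71, 9: 88, 10: 107, 11: 128, 12: 151}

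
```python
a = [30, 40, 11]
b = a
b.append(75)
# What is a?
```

After line 1: a = [30, 40, 11]
After line 2 (b = a is an alias, same object): a = [30, 40, 11], b = [30, 40, 11]
After line 3 (b.append mutates the shared list): a = [30, 40, 11, 75], b = [30, 40, 11, 75]

[30, 40, 11, 75]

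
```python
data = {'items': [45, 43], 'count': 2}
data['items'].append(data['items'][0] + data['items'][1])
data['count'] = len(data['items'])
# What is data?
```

After line 1: data = {'items': [45, 43], 'count': 2}
After line 2 (append 45 + 43 = 88): data = {'items': [45, 43, 88], 'count': 2}
After line 3 (count = len(items) = 3): data = {'items': [45, 43, 88], 'count': 3}

{'items': [45, 43, 88], 'count': 3}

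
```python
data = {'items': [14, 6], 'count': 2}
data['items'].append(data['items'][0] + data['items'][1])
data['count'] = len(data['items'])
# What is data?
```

After line 1: data = {'items': [14, 6], 'count': 2}
After line 2 (append 14 + 6 = 20): data = {'items': [14, 6, 20], 'count': 2}
After line 3 (count = len(items) = 3): data = {'items': [14, 6, 20], 'count': 3}

{'items': [14, 6, 20], 'count': 3}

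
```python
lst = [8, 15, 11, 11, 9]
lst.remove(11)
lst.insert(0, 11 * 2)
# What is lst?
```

After line 1: lst = [8, 15, 11, 11, 9]
After line 2 (remove first 11): lst = [8, 15, 11, 9]
After line 3 (insert 22 at index 0): lst = [22, 8, 15, 11, 9]

[22, 8, 15, 11, 9]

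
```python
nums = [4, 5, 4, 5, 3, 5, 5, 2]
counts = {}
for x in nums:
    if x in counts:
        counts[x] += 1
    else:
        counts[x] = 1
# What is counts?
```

Initial: counts = {}, nums = [4, 5, 4, 5, 3, 5, 5, 2]
See 4: counts = {4: 1}
See 5: counts = {4: 1, 5: 1}
See 4: counts = {4: 2, 5: 1}
See 5: counts = {4: 2, 5: 2}
See 3: counts = {4: 2, 5: 2, 3: 1}
See 5: counts = {4: 2, 5: 3, 3: 1}
See 5: counts = {4: 2, 5: 4, 3: 1}
See 2: counts = {4: 2, 5: 4, 3: 1, 2: 1}

{4: 2, 5: 4, 3: 1, 2: 1}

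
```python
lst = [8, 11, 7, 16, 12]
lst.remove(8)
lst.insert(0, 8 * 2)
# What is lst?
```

After line 1: lst = [8, 11, 7, 16, 12]
After line 2 (remove first 8): lst = [11, 7, 16, 12]
After line 3 (insert 16 at index 0): lst = [16, 11, 7, 16, 12]

[16, 11, 7, 16, 12]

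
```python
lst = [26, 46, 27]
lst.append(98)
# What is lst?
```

[26, 46, 27, 98]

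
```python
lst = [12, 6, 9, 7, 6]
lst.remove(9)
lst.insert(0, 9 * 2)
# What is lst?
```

After line 1: lst = [12, 6, 9, 7, 6]
After line 2 (remove first 9): lst = [12, 6, 7, 6]
After line 3 (insert 18 at index 0): lst = [18, 12, 6, 7, 6]

[18, 12, 6, 7, 6]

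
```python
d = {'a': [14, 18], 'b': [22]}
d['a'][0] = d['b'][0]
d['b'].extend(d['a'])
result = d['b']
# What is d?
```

After line 1: d = {'a': [14, 18], 'b': [22]}
After line 2 (a[0] = b[0] = 22): d = {'a': [22, 18], 'b': [22]}
After line 3 (b.extend(a) appends [22, 18]): d = {'a': [22, 18], 'b': [22, 22, 18]}
After line 4: result = d['b'] = [22, 22, 18]

{'a': [22, 18], 'b': [22, 22, 18]}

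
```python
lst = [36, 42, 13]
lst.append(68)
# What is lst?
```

[36, 42, 13, 68]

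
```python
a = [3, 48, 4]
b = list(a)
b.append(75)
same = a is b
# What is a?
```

After line 1: a = [3, 48, 4]
After line 2 (b = list(a) is a shallow copy, new object): a = [3, 48, 4], b = [3, 48, 4]
After line 3 (append only mutates b): a = [3, 48, 4], b = [3, 48, 4, 75]
After line 4 (same = a is b; different objects -> False): same = False

[3, 48, 4]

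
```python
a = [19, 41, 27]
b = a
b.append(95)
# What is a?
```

After line 1: a = [19, 41, 27]
After line 2 (b = a is an alias, same object): a = [19, 41, 27], b = [19, 41, 27]
After line 3 (b.append mutates the shared list): a = [19, 41, 27, 95], b = [19, 41, 27, 95]

[19, 41, 27, 95]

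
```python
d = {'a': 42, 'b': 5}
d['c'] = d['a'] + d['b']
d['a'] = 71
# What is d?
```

After line 1: d = {'a': 42, 'b': 5}
After line 2 (d['c'] = 42 + 5): d = {'a': 42, 'b': 5, 'c': 47}
After line 3: d = {'a': 71, 'b': 5, 'c': 47}

{'a': 71, 'b': 5, 'c': 47}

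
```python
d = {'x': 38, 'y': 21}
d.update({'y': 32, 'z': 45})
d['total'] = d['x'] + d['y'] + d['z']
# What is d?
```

After line 1: d = {'x': 38, 'y': 21}
After line 2 (y overwritten, z added): d = {'x': 38, 'y': 32, 'z': 45}
After line 3 (total = 38 + 32 + 45 = 115): d = {'x': 38, 'y': 32, 'z': 45, 'total': 115}

{'x': 38, 'y': 32, 'z': 45, 'total': 115}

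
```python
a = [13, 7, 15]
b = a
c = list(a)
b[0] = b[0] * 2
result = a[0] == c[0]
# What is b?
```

After line 1: a = [13, 7, 15]
After line 2 (b = a, alias): a = [13, 7, 15], b = [13, 7, 15]
After line 3 (c = list(a) is a copy, new object): c = [13, 7, 15]
After line 4 (b[0] = 13 * 2 = 26; mutates shared a/b): a = b = [26, 7, 15], c = [13, 7, 15]
After line 5 (a[0] = 26, c[0] = 13; result = False)

[26, 7, 15]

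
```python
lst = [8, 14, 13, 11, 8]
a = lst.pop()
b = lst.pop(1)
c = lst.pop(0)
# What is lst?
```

After line 1: lst = [8, 14, 13, 11, 8]
After line 2 (pop() -> a = 8): lst = [8, 14, 13, 11]
After line 3 (pop(1) -> b = 14): lst = [8, 13, 11]
After line 4 (pop(0) -> c = 8): lst = [13, 11]

[13, 11]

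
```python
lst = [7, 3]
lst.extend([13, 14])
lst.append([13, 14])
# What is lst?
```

After line 1: lst = [7, 3]
After line 2 (extend unpacks [13, 14]): lst = [7, 3, 13, 14]
After line 3 (append adds [13, 14] as single element): lst = [7, 3, 13, 14, [13, 14]]

[7, 3, 13, 14, [13, 14]]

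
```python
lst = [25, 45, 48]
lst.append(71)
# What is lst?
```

[25, 45, 48, 71]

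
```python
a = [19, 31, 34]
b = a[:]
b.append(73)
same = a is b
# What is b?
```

After line 1: a = [19, 31, 34]
After line 2 (b = a[:] is a shallow copy, new object): a = [19, 31, 34], b = [19, 31, 34]
After line 3 (append only mutates b): a = [19, 31, 34], b = [19, 31, 34, 73]
After line 4 (same = a is b; different objects -> False): same = False

[19, 31, 34, 73]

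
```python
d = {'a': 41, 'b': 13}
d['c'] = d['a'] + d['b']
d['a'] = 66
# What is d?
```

After line 1: d = {'a': 41, 'b': 13}
After line 2 (d['c'] = 41 + 13): d = {'a': 41, 'b': 13, 'c': 54}
After line 3: d = {'a': 66, 'b': 13, 'c': 54}

{'a': 66, 'b': 13, 'c': 54}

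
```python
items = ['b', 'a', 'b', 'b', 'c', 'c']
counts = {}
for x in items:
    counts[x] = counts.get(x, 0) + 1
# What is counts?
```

Initial: counts = {}, items = ['b', 'a', 'b', 'b', 'c', 'c']
See 'b': counts = {'b': 1}
See 'a': counts = {'b': 1, 'a': 1}
See 'b': counts = {'b': 2, 'a': 1}
See 'b': counts = {'b': 3, 'a': 1}
See 'c': counts = {'b': 3, 'a': 1, 'c': 1}
See 'c': counts = {'b': 3, 'a': 1, 'c': 2}

{'b': 3, 'a': 1, 'c': 2}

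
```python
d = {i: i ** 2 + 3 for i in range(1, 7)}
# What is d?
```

{1: 4, 2: 7, 3: 12, 4: 19, 5: 28, 6: 39}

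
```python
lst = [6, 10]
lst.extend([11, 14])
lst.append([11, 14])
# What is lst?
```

After line 1: lst = [6, 10]
After line 2 (extend unpacks [11, 14]): lst = [6, 10, 11, 14]
After line 3 (append adds [11, 14] as single element): lst = [6, 10, 11, 14, [11, 14]]

[6, 10, 11, 14, [11, 14]]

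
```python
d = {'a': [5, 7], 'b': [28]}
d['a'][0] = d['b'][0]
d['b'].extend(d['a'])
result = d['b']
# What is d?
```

After line 1: d = {'a': [5, 7], 'b': [28]}
After line 2 (a[0] = b[0] = 28): d = {'a': [28, 7], 'b': [28]}
After line 3 (b.extend(a) appends [28, 7]): d = {'a': [28, 7], 'b': [28, 28, 7]}
After line 4: result = d['b'] = [28, 28, 7]

{'a': [28, 7], 'b': [28, 28, 7]}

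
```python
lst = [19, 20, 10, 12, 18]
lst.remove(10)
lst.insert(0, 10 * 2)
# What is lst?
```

After line 1: lst = [19, 20, 10, 12, 18]
After line 2 (remove first 10): lst = [19, 20, 12, 18]
After line 3 (insert 20 at index 0): lst = [20, 19, 20, 12, 18]

[20, 19, 20, 12, 18]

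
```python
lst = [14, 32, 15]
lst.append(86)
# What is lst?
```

[14, 32, 15, 86]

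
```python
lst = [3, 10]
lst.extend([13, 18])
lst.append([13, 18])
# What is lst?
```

After line 1: lst = [3, 10]
After line 2 (extend unpacks [13, 18]): lst = [3, 10, 13, 18]
After line 3 (append adds [13, 18] as single element): lst = [3, 10, 13, 18, [13, 18]]

[3, 10, 13, 18, [13, 18]]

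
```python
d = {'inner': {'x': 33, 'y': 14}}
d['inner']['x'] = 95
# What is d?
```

After line 1: d = {'inner': {'x': 33, 'y': 14}}
After line 2 (inner x overwritten): d = {'inner': {'x': 95, 'y': 14}}

{'inner': {'x': 95, 'y': 14}}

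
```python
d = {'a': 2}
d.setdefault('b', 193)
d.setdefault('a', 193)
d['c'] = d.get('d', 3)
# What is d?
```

After line 1: d = {'a': 2}
After line 2 (setdefault adds 'b'=193): d = {'a': 2, 'b': 193}
After line 3 (setdefault 'a' no-op, already exists): d = {'a': 2, 'b': 193}
After line 4 (get('d', 3) returns default since 'd' not in d): d = {'a': 2, 'b': 193, 'c': 3}

{'a': 2, 'b': 193, 'c': 3}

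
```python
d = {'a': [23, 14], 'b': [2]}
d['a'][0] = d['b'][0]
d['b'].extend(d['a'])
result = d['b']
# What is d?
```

After line 1: d = {'a': [23, 14], 'b': [2]}
After line 2 (a[0] = b[0] = 2): d = {'a': [2, 14], 'b': [2]}
After line 3 (b.extend(a) appends [2, 14]): d = {'a': [2, 14], 'b': [2, 2, 14]}
After line 4: result = d['b'] = [2, 2, 14]

{'a': [2, 14], 'b': [2, 2, 14]}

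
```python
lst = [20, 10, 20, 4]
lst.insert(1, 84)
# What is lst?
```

[20, 84, 10, 20, 4]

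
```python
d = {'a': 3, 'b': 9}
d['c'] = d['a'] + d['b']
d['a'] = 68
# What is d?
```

After line 1: d = {'a': 3, 'b': 9}
After line 2 (d['c'] = 3 + 9): d = {'a': 3, 'b': 9, 'c': 12}
After line 3: d = {'a': 68, 'b': 9, 'c': 12}

{'a': 68, 'b': 9, 'c': 12}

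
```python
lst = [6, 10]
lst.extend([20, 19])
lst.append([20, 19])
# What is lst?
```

After line 1: lst = [6, 10]
After line 2 (extend unpacks [20, 19]): lst = [6, 10, 20, 19]
After line 3 (append adds [20, 19] as single element): lst = [6, 10, 20, 19, [20, 19]]

[6, 10, 20, 19, [20, 19]]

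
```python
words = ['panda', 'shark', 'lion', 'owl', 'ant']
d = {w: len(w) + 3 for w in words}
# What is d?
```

{'panda': 8, 'shark': 8, 'lion': 7, 'owl': 6, 'ant': 6}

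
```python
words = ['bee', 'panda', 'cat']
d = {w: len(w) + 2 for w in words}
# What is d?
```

{'bee': 5, 'panda': 7, 'cat': 5}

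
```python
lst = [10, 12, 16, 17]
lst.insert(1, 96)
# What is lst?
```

[10, 96, 12, 16, 17]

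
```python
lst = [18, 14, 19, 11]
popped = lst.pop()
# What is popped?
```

11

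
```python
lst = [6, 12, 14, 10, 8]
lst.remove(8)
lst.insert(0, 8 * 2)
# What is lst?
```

After line 1: lst = [6, 12, 14, 10, 8]
After line 2 (remove first 8): lst = [6, 12, 14, 10]
After line 3 (insert 16 at index 0): lst = [16, 6, 12, 14, 10]

[16, 6, 12, 14, 10]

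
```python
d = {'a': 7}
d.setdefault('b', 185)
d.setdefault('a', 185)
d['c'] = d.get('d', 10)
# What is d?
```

After line 1: d = {'a': 7}
After line 2 (setdefault adds 'b'=185): d = {'a': 7, 'b': 185}
After line 3 (setdefault 'a' no-op, already exists): d = {'a': 7, 'b': 185}
After line 4 (get('d', 10) returns default since 'd' not in d): d = {'a': 7, 'b': 185, 'c': 10}

{'a': 7, 'b': 185, 'c': 10}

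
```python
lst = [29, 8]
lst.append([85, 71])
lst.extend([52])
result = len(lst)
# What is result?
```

After line 1: lst = [29, 8]
After line 2 (append adds [85, 71] as single element): lst = [29, 8, [85, 71]]
After line 3 (extend unpacks [52], adds 52): lst = [29, 8, [85, 71], 52]
After line 4: result = len(lst) = 4

4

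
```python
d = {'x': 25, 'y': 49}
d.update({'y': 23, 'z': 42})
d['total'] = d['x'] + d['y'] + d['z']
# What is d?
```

After line 1: d = {'x': 25, 'y': 49}
After line 2 (y overwritten, z added): d = {'x': 25, 'y': 23, 'z': 42}
After line 3 (total = 25 + 23 + 42 = 90): d = {'x': 25, 'y': 23, 'z': 42, 'total': 90}

{'x': 25, 'y': 23, 'z': 42, 'total': 90}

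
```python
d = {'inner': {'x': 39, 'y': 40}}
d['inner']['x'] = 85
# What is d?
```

After line 1: d = {'inner': {'x': 39, 'y': 40}}
After line 2 (inner x overwritten): d = {'inner': {'x': 85, 'y': 40}}

{'inner': {'x': 85, 'y': 40}}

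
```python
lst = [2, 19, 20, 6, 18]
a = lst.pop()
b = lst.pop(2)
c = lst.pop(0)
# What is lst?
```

After line 1: lst = [2, 19, 20, 6, 18]
After line 2 (pop() -> a = 18): lst = [2, 19, 20, 6]
After line 3 (pop(2) -> b = 20): lst = [2, 19, 6]
After line 4 (pop(0) -> c = 2): lst = [19, 6]

[19, 6]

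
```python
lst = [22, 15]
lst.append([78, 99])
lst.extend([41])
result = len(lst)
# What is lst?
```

After line 1: lst = [22, 15]
After line 2 (append adds [78, 99] as single element): lst = [22, 15, [78, 99]]
After line 3 (extend unpacks [41], adds 41): lst = [22, 15, [78, 99], 41]
After line 4: result = len(lst) = 4

[22, 15, [78, 99], 41]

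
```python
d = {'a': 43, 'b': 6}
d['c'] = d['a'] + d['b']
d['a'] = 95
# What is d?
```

After line 1: d = {'a': 43, 'b': 6}
After line 2 (d['c'] = 43 + 6): d = {'a': 43, 'b': 6, 'c': 49}
After line 3: d = {'a': 95, 'b': 6, 'c': 49}

{'a': 95, 'b': 6, 'c': 49}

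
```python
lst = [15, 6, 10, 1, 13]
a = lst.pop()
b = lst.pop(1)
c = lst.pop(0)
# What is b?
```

After line 1: lst = [15, 6, 10, 1, 13]
After line 2 (pop() -> a = 13): lst = [15, 6, 10, 1]
After line 3 (pop(1) -> b = 6): lst = [15, 10, 1]
After line 4 (pop(0) -> c = 15): lst = [10, 1]

6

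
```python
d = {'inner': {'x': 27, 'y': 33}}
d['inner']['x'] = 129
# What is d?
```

After line 1: d = {'inner': {'x': 27, 'y': 33}}
After line 2 (inner x overwritten): d = {'inner': {'x': 129, 'y': 33}}

{'inner': {'x': 129, 'y': 33}}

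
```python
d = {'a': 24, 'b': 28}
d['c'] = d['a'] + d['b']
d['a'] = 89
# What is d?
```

After line 1: d = {'a': 24, 'b': 28}
After line 2 (d['c'] = 24 + 28): d = {'a': 24, 'b': 28, 'c': 52}
After line 3: d = {'a': 89, 'b': 28, 'c': 52}

{'a': 89, 'b': 28, 'c': 52}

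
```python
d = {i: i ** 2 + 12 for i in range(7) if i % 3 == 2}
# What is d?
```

{2: 16, 5: 37}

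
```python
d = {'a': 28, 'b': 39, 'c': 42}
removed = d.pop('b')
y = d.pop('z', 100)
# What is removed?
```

After line 1: d = {'a': 28, 'b': 39, 'c': 42}
After line 2 (pop 'b' returns 39): d = {'a': 28, 'c': 42}, removed = 39
After line 3 (pop 'z' missing, returns default 100): d = {'a': 28, 'c': 42}, y = 100

39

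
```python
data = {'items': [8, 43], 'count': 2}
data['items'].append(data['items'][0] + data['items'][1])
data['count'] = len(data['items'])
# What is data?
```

After line 1: data = {'items': [8, 43], 'count': 2}
After line 2 (append 8 + 43 = 51): data = {'items': [8, 43, 51], 'count': 2}
After line 3 (count = len(items) = 3): data = {'items': [8, 43, 51], 'count': 3}

{'items': [8, 43, 51], 'count': 3}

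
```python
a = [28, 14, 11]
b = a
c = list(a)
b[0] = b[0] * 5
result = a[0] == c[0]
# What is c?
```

After line 1: a = [28, 14, 11]
After line 2 (b = a, alias): a = [28, 14, 11], b = [28, 14, 11]
After line 3 (c = list(a) is a copy, new object): c = [28, 14, 11]
After line 4 (b[0] = 28 * 5 = 140; mutates shared a/b): a = b = [140, 14, 11], c = [28, 14, 11]
After line 5 (a[0] = 140, c[0] = 28; result = False)

[28, 14, 11]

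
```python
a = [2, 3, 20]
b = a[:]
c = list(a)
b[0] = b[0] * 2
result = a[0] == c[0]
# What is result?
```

After line 1: a = [2, 3, 20]
After line 2 (b = a[:], copy): a = [2, 3, 20], b = [2, 3, 20]
After line 3 (c = list(a) is a copy, new object): c = [2, 3, 20]
After line 4 (b[0] = 2 * 2 = 4; only b mutates (copy)): a = [2, 3, 20], b = [4, 3, 20], c = [2, 3, 20]
After line 5 (a[0] = 2, c[0] = 2; result = True)

True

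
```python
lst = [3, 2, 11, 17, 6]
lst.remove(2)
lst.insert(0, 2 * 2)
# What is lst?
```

After line 1: lst = [3, 2, 11, 17, 6]
After line 2 (remove first 2): lst = [3, 11, 17, 6]
After line 3 (insert 4 at index 0): lst = [4, 3, 11, 17, 6]

[4, 3, 11, 17, 6]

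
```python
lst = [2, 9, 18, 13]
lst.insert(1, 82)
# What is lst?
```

[2, 82, 9, 18, 13]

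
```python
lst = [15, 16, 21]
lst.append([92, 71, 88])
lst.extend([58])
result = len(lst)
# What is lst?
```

After line 1: lst = [15, 16, 21]
After line 2 (append adds [92, 71, 88] as single element): lst = [15, 16, 21, [92, 71, 88]]
After line 3 (extend unpacks [58], adds 58): lst = [15, 16, 21, [92, 71, 88], 58]
After line 4: result = len(lst) = 5

[15, 16, 21, [92, 71, 88], 58]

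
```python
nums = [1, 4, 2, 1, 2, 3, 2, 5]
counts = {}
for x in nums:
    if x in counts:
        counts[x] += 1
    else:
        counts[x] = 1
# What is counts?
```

Initial: counts = {}, nums = [1, 4, 2, 1, 2, 3, 2, 5]
See 1: counts = {1: 1}
See 4: counts = {1: 1, 4: 1}
See 2: counts = {1: 1, 4: 1, 2: 1}
See 1: counts = {1: 2, 4: 1, 2: 1}
See 2: counts = {1: 2, 4: 1, 2: 2}
See 3: counts = {1: 2, 4: 1, 2: 2, 3: 1}
See 2: counts = {1: 2, 4: 1, 2: 3, 3: 1}
See 5: counts = {1: 2, 4: 1, 2: 3, 3: 1, 5: 1}

{1: 2, 4: 1, 2: 3, 3: 1, 5: 1}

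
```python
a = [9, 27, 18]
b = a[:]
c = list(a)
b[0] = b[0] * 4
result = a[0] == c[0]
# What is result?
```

After line 1: a = [9, 27, 18]
After line 2 (b = a[:], copy): a = [9, 27, 18], b = [9, 27, 18]
After line 3 (c = list(a) is a copy, new object): c = [9, 27, 18]
After line 4 (b[0] = 9 * 4 = 36; only b mutates (copy)): a = [9, 27, 18], b = [36, 27, 18], c = [9, 27, 18]
After line 5 (a[0] = 9, c[0] = 9; result = True)

True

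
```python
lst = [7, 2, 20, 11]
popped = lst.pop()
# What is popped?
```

11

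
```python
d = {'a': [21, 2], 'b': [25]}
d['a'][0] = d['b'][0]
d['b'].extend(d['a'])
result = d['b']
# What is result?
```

After line 1: d = {'a': [21, 2], 'b': [25]}
After line 2 (a[0] = b[0] = 25): d = {'a': [25, 2], 'b': [25]}
After line 3 (b.extend(a) appends [25, 2]): d = {'a': [25, 2], 'b': [25, 25, 2]}
After line 4: result = d['b'] = [25, 25, 2]

[25, 25, 2]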